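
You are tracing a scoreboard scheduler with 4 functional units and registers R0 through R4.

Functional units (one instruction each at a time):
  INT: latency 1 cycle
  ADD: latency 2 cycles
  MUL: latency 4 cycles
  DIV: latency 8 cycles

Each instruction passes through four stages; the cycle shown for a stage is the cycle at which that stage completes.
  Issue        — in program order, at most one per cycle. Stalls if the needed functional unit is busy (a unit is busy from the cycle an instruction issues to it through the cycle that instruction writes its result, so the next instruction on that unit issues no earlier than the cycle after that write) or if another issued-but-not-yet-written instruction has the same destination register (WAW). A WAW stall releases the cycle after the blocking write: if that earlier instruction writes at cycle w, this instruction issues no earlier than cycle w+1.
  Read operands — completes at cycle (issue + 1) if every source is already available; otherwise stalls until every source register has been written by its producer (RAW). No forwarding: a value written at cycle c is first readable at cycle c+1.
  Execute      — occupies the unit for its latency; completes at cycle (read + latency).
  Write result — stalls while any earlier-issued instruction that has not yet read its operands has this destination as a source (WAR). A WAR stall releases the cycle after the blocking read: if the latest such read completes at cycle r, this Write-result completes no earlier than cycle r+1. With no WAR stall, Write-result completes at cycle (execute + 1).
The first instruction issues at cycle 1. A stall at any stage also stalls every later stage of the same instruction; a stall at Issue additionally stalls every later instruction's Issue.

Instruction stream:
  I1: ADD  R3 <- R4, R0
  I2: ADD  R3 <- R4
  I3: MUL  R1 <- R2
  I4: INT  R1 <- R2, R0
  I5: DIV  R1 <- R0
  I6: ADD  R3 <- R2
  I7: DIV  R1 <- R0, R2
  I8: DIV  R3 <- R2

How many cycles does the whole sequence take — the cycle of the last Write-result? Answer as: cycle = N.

1) issue 1, read 2, done 4, write 5
2) issue 6, read 7, done 9, write 10  <struct: ADD busy until I1 writes@5>
3) issue 7, read 8, done 12, write 13
4) issue 14, read 15, done 16, write 17  <WAW R1: wait I3 write@13>
5) issue 18, read 19, done 27, write 28  <WAW R1: wait I4 write@17>
6) issue 19, read 20, done 22, write 23
7) issue 29, read 30, done 38, write 39  <struct: DIV busy until I5 writes@28>
8) issue 40, read 41, done 49, write 50  <struct: DIV busy until I7 writes@39>

cycle = 50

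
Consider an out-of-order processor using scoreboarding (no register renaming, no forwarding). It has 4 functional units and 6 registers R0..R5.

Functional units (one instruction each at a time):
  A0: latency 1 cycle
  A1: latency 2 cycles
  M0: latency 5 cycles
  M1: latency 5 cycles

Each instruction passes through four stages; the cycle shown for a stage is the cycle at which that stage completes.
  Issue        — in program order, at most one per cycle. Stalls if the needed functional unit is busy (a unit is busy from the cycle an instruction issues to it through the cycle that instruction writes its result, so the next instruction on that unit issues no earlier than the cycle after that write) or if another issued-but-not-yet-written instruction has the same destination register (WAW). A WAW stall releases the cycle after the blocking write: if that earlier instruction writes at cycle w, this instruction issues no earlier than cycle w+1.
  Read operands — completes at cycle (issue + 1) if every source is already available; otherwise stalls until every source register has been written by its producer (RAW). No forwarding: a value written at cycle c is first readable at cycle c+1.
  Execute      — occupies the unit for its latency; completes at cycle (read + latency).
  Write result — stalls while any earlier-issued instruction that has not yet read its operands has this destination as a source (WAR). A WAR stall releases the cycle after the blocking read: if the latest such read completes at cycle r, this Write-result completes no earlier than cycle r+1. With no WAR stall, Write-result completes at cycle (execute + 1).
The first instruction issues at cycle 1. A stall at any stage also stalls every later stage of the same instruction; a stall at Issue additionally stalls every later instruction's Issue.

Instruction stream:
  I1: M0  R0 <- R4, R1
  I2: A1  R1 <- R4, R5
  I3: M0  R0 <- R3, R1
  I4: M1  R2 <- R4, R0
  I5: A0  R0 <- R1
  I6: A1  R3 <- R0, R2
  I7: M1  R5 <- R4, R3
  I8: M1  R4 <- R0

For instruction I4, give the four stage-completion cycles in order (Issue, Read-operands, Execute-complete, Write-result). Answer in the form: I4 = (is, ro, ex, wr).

I1: IS=1 RO=2 EX=7 WR=8
I2: IS=2 RO=3 EX=5 WR=6
I3: IS=9 RO=10 EX=15 WR=16  [struct: M0 busy until I1 writes@8]
I4: IS=10 RO=17 EX=22 WR=23  [RAW R0: wait I3 write@16]
I5: IS=17 RO=18 EX=19 WR=20  [WAW R0: wait I3 write@16]
I6: IS=18 RO=24 EX=26 WR=27  [RAW R2: wait I4 write@23]
I7: IS=24 RO=28 EX=33 WR=34  [struct: M1 busy until I4 writes@23; RAW R3: wait I6 write@27]
I8: IS=35 RO=36 EX=41 WR=42  [struct: M1 busy until I7 writes@34]

I4 = (10, 17, 22, 23)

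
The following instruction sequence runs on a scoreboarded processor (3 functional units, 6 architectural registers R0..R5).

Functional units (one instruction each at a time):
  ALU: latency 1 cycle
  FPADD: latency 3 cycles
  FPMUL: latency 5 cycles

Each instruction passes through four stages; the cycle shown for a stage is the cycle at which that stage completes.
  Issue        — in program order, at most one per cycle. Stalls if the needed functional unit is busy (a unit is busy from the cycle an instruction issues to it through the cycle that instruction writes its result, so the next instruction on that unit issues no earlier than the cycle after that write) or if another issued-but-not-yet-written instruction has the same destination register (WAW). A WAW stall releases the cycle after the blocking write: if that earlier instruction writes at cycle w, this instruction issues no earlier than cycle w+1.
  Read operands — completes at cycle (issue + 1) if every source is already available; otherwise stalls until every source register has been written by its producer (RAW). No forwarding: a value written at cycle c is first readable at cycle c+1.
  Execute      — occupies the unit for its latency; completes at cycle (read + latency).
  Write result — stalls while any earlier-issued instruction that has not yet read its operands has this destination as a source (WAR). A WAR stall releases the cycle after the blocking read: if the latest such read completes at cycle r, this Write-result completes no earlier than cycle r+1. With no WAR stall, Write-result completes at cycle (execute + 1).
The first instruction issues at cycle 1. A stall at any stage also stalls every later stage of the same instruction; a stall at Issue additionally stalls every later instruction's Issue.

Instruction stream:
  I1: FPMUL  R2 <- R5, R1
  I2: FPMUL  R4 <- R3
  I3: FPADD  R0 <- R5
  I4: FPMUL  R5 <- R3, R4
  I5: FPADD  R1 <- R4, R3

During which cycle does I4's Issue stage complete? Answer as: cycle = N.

I1  is:1  ro:2  ex:7  wr:8
I2  is:9  ro:10  ex:15  wr:16  — struct: FPMUL busy until I1 writes@8
I3  is:10  ro:11  ex:14  wr:15
I4  is:17  ro:18  ex:23  wr:24  — struct: FPMUL busy until I2 writes@16
I5  is:18  ro:19  ex:22  wr:23

cycle = 17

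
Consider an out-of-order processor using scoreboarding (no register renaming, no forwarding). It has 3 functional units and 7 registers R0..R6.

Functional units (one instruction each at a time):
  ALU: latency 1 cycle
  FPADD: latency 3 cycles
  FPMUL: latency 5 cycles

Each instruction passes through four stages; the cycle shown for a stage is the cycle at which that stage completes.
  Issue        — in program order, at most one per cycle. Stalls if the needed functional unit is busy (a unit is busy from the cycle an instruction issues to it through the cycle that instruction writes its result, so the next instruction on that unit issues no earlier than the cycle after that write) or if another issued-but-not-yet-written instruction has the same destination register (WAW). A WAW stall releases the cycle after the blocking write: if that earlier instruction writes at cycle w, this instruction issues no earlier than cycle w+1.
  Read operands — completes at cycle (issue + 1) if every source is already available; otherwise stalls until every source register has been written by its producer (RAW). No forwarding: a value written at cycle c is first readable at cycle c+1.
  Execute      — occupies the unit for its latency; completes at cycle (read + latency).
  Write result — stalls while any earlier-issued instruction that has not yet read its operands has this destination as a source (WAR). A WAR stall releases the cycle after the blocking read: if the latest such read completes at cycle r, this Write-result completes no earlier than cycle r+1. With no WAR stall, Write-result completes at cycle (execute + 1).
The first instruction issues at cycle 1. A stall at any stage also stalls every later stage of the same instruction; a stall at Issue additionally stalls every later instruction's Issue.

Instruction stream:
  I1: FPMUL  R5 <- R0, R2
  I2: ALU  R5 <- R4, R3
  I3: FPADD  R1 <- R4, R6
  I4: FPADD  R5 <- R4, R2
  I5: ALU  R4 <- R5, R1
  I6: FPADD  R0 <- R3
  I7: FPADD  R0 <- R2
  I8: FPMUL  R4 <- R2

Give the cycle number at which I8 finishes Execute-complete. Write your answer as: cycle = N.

cycle = 35

I1: IS=1 RO=2 EX=7 WR=8
I2: IS=9 RO=10 EX=11 WR=12  [WAW R5: wait I1 write@8]
I3: IS=10 RO=11 EX=14 WR=15
I4: IS=16 RO=17 EX=20 WR=21  [struct: FPADD busy until I3 writes@15]
I5: IS=17 RO=22 EX=23 WR=24  [RAW R5: wait I4 write@21]
I6: IS=22 RO=23 EX=26 WR=27  [struct: FPADD busy until I4 writes@21]
I7: IS=28 RO=29 EX=32 WR=33  [struct: FPADD busy until I6 writes@27]
I8: IS=29 RO=30 EX=35 WR=36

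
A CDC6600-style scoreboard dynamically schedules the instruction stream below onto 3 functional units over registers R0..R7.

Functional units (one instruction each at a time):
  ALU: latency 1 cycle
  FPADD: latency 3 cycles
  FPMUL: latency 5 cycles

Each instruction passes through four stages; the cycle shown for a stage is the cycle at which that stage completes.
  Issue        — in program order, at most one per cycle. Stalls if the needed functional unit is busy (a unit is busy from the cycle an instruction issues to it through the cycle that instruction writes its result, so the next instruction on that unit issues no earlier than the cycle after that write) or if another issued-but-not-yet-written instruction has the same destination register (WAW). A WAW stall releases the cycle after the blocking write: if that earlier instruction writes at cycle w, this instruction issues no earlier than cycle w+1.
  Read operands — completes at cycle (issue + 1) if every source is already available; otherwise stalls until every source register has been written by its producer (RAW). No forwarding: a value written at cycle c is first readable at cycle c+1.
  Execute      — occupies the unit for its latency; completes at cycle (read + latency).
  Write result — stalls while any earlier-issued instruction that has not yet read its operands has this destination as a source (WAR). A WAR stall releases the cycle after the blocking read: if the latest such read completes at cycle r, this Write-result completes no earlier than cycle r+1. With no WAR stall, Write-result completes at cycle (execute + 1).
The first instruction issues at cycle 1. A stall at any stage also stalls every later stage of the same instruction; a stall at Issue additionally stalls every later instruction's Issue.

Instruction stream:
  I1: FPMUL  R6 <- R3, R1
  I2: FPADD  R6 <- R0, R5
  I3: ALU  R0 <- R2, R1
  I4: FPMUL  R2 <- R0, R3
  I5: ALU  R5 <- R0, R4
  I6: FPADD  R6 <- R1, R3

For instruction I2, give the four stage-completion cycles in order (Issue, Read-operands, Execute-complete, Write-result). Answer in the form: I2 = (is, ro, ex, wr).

I2 = (9, 10, 13, 14)

I1  is:1  ro:2  ex:7  wr:8
I2  is:9  ro:10  ex:13  wr:14  — WAW R6: wait I1 write@8
I3  is:10  ro:11  ex:12  wr:13
I4  is:11  ro:14  ex:19  wr:20  — RAW R0: wait I3 write@13
I5  is:14  ro:15  ex:16  wr:17  — struct: ALU busy until I3 writes@13
I6  is:15  ro:16  ex:19  wr:20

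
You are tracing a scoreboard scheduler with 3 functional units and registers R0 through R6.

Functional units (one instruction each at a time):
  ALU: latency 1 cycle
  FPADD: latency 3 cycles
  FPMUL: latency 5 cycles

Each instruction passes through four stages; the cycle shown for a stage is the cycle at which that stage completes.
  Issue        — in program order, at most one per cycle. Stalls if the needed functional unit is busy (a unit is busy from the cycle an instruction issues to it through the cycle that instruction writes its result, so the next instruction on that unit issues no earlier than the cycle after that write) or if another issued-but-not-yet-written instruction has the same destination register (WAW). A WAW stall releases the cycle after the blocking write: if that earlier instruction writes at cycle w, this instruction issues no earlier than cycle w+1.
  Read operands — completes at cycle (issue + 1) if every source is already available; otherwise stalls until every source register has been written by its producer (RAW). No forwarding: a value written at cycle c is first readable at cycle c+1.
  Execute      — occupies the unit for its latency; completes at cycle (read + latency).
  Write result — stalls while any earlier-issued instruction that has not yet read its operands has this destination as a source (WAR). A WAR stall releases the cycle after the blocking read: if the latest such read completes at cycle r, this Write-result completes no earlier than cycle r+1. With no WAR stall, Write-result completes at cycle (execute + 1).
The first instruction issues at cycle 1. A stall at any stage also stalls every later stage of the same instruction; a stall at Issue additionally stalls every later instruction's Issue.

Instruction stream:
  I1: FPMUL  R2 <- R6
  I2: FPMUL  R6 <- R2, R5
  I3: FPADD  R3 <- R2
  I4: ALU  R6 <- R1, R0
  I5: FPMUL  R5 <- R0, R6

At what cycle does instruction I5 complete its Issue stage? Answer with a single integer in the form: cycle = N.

cycle = 18

  I1 | 1 | 2 | 7 | 8
  I2 | 9 | 10 | 15 | 16   struct: FPMUL busy until I1 writes@8
  I3 | 10 | 11 | 14 | 15
  I4 | 17 | 18 | 19 | 20   WAW R6: wait I2 write@16
  I5 | 18 | 21 | 26 | 27   RAW R6: wait I4 write@20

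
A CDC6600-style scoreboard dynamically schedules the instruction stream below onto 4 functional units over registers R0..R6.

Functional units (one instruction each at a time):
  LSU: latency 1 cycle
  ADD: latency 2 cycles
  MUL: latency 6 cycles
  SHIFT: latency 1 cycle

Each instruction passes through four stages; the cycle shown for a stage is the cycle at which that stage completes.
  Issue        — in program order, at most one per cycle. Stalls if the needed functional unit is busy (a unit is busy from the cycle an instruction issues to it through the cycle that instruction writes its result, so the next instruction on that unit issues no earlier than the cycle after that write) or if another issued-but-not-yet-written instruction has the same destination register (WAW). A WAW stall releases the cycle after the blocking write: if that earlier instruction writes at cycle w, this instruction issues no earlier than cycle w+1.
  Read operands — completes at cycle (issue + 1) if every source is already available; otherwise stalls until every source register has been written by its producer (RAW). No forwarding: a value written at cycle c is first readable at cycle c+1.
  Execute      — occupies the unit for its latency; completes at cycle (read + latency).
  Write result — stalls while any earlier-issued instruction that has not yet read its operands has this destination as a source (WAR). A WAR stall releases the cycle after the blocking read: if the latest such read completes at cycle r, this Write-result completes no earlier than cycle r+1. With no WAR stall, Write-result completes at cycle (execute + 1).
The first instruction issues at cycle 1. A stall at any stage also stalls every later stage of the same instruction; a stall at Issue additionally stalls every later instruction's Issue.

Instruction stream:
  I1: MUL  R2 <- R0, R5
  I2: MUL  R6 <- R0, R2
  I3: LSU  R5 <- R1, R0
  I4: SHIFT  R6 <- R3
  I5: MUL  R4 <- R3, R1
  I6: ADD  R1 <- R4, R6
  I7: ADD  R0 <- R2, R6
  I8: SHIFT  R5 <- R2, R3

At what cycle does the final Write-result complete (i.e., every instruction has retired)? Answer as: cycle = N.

I1: IS=1 RO=2 EX=8 WR=9
I2: IS=10 RO=11 EX=17 WR=18  [struct: MUL busy until I1 writes@9]
I3: IS=11 RO=12 EX=13 WR=14
I4: IS=19 RO=20 EX=21 WR=22  [WAW R6: wait I2 write@18]
I5: IS=20 RO=21 EX=27 WR=28
I6: IS=21 RO=29 EX=31 WR=32  [RAW R4: wait I5 write@28]
I7: IS=33 RO=34 EX=36 WR=37  [struct: ADD busy until I6 writes@32]
I8: IS=34 RO=35 EX=36 WR=37

cycle = 37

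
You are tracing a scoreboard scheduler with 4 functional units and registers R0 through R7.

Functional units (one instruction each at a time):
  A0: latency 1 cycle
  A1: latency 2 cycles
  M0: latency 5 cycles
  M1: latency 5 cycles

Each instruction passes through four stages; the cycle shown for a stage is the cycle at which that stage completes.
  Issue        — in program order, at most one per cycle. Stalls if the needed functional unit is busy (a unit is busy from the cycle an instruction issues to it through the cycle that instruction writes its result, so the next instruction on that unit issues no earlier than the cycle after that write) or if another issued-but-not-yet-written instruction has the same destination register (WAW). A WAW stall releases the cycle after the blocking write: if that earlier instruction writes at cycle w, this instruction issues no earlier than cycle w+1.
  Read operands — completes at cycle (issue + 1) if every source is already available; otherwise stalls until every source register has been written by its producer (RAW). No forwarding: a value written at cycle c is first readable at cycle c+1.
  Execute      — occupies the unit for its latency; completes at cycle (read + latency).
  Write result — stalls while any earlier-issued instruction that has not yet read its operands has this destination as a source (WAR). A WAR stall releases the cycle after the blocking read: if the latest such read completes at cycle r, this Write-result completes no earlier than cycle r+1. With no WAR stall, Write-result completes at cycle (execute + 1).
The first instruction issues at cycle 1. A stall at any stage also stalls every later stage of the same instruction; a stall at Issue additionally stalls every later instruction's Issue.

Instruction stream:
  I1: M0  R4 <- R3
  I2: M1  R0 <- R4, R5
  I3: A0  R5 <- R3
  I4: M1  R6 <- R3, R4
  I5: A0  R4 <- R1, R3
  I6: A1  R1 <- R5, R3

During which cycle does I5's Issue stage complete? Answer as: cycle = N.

cycle = 17

c1: issue I1 (M0)
c2: I1 read-ops | issue I2 (M1)
c3: issue I3 (A0)
c4: I3 read-ops
c5: I3 finished on A0
c7: I1 finished on M0
c8: I1→R4
c9: I2 read-ops
c10: I3→R5
c14: I2 finished on M1
c15: I2→R0
c16: issue I4 (M1)
c17: I4 read-ops | issue I5 (A0)
c18: I5 read-ops | issue I6 (A1)
c19: I5 finished on A0 | I6 read-ops
c20: I5→R4
c21: I6 finished on A1
c22: I4 finished on M1 | I6→R1
c23: I4→R6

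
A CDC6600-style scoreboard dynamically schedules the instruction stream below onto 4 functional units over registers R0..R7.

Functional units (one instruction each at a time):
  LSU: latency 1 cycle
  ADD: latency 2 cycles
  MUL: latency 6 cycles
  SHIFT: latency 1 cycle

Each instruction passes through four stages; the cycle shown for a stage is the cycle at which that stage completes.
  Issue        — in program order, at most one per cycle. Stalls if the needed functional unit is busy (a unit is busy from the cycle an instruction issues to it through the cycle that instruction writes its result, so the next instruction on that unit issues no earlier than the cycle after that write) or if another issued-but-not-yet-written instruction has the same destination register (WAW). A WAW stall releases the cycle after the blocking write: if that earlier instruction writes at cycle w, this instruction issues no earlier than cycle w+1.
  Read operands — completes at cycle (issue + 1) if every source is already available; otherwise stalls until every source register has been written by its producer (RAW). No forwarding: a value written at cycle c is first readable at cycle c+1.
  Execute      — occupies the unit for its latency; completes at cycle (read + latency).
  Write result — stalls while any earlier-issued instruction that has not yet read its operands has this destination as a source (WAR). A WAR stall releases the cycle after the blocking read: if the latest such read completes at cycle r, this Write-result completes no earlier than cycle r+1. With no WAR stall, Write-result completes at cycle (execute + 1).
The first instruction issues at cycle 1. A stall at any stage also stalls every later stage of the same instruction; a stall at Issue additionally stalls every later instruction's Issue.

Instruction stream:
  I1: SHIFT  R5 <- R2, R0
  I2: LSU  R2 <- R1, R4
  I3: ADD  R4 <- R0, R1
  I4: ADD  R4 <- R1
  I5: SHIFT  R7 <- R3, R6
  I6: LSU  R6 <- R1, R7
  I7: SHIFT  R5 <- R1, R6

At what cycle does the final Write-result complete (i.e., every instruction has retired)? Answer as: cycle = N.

1) issue 1, read 2, done 3, write 4
2) issue 2, read 3, done 4, write 5
3) issue 3, read 4, done 6, write 7
4) issue 8, read 9, done 11, write 12  <struct: ADD busy until I3 writes@7>
5) issue 9, read 10, done 11, write 12
6) issue 10, read 13, done 14, write 15  <RAW R7: wait I5 write@12>
7) issue 13, read 16, done 17, write 18  <struct: SHIFT busy until I5 writes@12 / RAW R6: wait I6 write@15>

cycle = 18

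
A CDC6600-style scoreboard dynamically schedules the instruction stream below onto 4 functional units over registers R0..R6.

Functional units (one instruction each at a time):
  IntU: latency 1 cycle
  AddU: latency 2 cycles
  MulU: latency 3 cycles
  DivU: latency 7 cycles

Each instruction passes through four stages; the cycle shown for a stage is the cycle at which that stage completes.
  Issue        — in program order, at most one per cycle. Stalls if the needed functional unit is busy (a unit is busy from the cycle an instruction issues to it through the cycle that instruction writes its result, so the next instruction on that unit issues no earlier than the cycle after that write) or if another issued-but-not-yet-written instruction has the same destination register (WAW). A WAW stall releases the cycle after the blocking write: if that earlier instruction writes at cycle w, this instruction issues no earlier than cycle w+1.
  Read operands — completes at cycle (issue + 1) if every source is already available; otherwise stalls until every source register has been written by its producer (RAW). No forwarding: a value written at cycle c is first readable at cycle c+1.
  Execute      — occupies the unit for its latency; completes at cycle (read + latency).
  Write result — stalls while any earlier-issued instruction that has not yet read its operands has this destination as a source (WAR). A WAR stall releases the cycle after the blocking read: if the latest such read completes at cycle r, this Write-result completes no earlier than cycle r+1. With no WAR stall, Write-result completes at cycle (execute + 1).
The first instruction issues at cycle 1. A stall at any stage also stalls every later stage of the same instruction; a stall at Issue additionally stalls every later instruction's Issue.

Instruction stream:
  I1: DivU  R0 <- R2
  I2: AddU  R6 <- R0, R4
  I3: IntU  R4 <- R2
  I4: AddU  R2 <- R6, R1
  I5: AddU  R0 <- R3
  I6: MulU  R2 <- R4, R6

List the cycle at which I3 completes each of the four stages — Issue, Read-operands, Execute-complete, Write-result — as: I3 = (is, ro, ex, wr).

I1: IS=1 RO=2 EX=9 WR=10
I2: IS=2 RO=11 EX=13 WR=14  [RAW R0: wait I1 write@10]
I3: IS=3 RO=4 EX=5 WR=12  [WAR R4: wait I2 read@11]
I4: IS=15 RO=16 EX=18 WR=19  [struct: AddU busy until I2 writes@14]
I5: IS=20 RO=21 EX=23 WR=24  [struct: AddU busy until I4 writes@19]
I6: IS=21 RO=22 EX=25 WR=26

I3 = (3, 4, 5, 12)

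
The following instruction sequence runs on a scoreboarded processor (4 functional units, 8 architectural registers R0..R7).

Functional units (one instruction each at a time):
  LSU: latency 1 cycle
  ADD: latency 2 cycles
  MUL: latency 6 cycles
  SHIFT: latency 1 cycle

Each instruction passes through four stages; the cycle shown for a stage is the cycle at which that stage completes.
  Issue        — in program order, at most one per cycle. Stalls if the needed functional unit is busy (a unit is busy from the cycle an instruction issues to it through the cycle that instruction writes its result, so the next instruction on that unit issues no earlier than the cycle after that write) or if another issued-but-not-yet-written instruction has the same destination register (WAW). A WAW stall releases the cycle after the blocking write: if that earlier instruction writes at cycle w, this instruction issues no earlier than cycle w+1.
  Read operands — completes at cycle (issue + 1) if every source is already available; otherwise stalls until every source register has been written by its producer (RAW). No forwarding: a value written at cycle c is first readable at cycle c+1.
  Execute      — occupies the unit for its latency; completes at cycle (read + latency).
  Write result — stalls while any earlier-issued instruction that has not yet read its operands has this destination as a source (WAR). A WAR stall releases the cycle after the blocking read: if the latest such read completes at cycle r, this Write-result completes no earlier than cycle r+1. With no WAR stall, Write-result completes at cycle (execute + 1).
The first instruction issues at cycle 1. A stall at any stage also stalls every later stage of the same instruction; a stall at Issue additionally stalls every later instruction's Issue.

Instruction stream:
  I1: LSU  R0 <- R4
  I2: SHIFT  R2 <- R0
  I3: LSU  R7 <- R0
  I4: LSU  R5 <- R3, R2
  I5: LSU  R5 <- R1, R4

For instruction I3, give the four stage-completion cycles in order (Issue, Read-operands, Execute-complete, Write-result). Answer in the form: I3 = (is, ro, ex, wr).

[I1] 1/2/3/4
[I2] 2/5/6/7  (RAW R0: wait I1 write@4)
[I3] 5/6/7/8  (struct: LSU busy until I1 writes@4)
[I4] 9/10/11/12  (struct: LSU busy until I3 writes@8)
[I5] 13/14/15/16  (struct: LSU busy until I4 writes@12)

I3 = (5, 6, 7, 8)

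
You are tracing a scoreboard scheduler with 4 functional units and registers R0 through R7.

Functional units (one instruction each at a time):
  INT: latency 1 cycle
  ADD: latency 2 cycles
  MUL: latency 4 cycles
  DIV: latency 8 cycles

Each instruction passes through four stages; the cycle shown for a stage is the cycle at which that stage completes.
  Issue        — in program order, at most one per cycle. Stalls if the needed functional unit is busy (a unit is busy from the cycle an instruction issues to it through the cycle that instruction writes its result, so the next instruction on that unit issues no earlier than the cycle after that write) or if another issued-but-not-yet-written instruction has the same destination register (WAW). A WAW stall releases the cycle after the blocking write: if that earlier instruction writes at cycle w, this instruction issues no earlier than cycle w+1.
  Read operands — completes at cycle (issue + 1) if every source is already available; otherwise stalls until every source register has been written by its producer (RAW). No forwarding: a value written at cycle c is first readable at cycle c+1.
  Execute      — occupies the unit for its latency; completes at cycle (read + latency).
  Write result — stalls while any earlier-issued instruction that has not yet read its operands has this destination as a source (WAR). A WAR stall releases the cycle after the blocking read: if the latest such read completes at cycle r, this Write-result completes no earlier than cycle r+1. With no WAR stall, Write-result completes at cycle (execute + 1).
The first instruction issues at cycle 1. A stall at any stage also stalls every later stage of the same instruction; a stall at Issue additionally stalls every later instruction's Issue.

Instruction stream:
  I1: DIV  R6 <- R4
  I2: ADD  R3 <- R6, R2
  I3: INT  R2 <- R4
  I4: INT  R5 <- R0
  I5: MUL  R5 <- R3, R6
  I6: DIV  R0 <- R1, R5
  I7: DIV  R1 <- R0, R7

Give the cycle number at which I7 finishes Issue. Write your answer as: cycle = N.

cycle = 35

I1 -> (1, 2, 10, 11)
I2 -> (2, 12, 14, 15)  // RAW R6: wait I1 write@11
I3 -> (3, 4, 5, 13)  // WAR R2: wait I2 read@12
I4 -> (14, 15, 16, 17)  // struct: INT busy until I3 writes@13
I5 -> (18, 19, 23, 24)  // WAW R5: wait I4 write@17
I6 -> (19, 25, 33, 34)  // RAW R5: wait I5 write@24
I7 -> (35, 36, 44, 45)  // struct: DIV busy until I6 writes@34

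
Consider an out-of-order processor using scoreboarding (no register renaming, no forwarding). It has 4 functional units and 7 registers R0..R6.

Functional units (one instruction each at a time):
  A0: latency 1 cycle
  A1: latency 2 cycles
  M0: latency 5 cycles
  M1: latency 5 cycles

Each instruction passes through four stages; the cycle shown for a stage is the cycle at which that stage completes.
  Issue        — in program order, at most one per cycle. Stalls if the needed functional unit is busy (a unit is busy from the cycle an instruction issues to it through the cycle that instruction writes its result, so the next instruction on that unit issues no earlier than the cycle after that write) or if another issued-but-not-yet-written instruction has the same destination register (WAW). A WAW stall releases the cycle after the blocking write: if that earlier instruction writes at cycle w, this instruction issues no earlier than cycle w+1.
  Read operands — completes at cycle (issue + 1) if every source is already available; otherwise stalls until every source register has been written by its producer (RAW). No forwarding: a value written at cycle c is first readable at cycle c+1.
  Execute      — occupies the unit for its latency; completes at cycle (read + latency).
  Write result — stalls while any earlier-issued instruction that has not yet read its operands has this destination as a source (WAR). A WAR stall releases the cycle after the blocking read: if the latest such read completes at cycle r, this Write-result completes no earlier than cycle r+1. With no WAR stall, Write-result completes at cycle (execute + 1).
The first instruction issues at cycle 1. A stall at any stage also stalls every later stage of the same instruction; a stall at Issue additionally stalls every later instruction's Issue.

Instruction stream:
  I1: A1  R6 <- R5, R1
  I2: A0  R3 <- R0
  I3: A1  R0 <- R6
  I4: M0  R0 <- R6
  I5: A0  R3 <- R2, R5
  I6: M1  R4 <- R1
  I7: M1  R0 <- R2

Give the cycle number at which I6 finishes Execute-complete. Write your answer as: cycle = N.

t=1  I1→A1
t=2  I1 RO, I2→A0
t=3  I2 RO
t=4  I1 EX, I2 EX
t=5  I1 WR R6, I2 WR R3
t=6  I3→A1
t=7  I3 RO
t=9  I3 EX
t=10  I3 WR R0
t=11  I4→M0
t=12  I4 RO, I5→A0
t=13  I5 RO, I6→M1
t=14  I5 EX, I6 RO
t=15  I5 WR R3
t=17  I4 EX
t=18  I4 WR R0
t=19  I6 EX
t=20  I6 WR R4
t=21  I7→M1
t=22  I7 RO
t=27  I7 EX
t=28  I7 WR R0

cycle = 19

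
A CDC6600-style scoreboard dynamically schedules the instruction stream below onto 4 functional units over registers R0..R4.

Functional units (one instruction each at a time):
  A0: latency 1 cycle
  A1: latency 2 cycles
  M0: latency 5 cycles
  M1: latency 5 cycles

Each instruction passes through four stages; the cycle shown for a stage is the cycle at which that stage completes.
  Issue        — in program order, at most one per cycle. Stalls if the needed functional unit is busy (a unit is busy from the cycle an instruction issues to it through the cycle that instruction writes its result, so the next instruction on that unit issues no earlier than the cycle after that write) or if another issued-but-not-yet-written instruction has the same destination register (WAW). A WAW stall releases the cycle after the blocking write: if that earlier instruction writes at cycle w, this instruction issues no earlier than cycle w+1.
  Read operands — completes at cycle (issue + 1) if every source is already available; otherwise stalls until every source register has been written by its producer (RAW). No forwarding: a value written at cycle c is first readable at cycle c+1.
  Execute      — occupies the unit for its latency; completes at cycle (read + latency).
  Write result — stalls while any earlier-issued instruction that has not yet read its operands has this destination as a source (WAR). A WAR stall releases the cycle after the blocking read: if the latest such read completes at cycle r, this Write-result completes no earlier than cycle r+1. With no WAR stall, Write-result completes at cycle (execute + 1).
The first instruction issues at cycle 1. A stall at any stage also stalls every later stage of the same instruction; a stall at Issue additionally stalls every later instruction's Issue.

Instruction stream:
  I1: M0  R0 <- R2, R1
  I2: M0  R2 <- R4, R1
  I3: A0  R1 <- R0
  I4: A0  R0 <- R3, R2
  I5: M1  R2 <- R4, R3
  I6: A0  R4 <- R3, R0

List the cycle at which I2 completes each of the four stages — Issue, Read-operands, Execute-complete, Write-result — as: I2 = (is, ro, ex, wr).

I1: IS=1 RO=2 EX=7 WR=8
I2: IS=9 RO=10 EX=15 WR=16  [struct: M0 busy until I1 writes@8]
I3: IS=10 RO=11 EX=12 WR=13
I4: IS=14 RO=17 EX=18 WR=19  [struct: A0 busy until I3 writes@13; RAW R2: wait I2 write@16]
I5: IS=17 RO=18 EX=23 WR=24  [WAW R2: wait I2 write@16]
I6: IS=20 RO=21 EX=22 WR=23  [struct: A0 busy until I4 writes@19]

I2 = (9, 10, 15, 16)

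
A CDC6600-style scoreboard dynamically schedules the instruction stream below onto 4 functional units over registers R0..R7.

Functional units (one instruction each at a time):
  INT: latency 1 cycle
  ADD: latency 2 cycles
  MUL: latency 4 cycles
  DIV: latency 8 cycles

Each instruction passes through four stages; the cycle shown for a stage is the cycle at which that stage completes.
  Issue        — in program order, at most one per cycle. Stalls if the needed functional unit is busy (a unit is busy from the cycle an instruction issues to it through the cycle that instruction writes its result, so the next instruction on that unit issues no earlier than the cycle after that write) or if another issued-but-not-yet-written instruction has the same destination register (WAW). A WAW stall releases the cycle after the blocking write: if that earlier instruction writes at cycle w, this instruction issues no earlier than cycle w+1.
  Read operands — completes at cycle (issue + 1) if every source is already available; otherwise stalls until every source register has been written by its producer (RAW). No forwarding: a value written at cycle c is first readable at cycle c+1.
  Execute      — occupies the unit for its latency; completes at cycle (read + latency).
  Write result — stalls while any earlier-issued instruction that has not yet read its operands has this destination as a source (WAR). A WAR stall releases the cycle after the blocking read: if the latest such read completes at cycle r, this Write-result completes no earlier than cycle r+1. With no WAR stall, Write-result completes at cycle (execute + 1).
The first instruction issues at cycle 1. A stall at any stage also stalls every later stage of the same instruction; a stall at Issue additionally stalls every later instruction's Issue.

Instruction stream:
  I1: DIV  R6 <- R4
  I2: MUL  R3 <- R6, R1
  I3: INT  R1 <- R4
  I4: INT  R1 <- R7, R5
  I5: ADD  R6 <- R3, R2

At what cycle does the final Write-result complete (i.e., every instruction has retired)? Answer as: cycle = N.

[1] I1 issues→DIV
[2] I1 reads · I2 issues→MUL
[3] I3 issues→INT
[4] I3 reads
[5] I3 exec-done
[10] I1 exec-done
[11] I1 writes R6
[12] I2 reads
[13] I3 writes R1
[14] I4 issues→INT
[15] I4 reads · I5 issues→ADD
[16] I2 exec-done · I4 exec-done
[17] I2 writes R3 · I4 writes R1
[18] I5 reads
[20] I5 exec-done
[21] I5 writes R6

cycle = 21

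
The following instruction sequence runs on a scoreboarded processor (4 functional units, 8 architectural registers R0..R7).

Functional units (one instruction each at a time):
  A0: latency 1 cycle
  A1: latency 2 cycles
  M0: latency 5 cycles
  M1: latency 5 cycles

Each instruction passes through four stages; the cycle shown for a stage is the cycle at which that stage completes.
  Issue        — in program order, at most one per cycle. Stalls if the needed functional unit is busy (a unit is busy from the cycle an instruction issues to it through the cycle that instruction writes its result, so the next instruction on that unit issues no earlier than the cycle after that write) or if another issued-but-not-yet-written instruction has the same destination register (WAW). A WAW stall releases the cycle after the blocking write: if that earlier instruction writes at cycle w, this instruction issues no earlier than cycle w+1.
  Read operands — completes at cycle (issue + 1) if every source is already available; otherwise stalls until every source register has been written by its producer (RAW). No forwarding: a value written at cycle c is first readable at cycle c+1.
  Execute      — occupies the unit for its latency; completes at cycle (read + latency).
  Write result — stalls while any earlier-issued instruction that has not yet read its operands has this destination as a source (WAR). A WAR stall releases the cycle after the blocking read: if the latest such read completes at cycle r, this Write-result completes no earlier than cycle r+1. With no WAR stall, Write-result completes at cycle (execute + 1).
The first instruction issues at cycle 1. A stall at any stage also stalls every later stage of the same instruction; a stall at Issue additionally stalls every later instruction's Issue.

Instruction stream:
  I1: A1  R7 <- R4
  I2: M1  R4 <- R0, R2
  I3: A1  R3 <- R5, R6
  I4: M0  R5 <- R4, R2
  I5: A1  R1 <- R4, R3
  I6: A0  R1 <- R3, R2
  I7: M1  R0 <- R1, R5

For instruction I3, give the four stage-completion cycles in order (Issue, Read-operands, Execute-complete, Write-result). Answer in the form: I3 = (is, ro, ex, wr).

I1 -> (1, 2, 4, 5)
I2 -> (2, 3, 8, 9)
I3 -> (6, 7, 9, 10)  // struct: A1 busy until I1 writes@5
I4 -> (7, 10, 15, 16)  // RAW R4: wait I2 write@9
I5 -> (11, 12, 14, 15)  // struct: A1 busy until I3 writes@10
I6 -> (16, 17, 18, 19)  // WAW R1: wait I5 write@15
I7 -> (17, 20, 25, 26)  // RAW R1: wait I6 write@19

I3 = (6, 7, 9, 10)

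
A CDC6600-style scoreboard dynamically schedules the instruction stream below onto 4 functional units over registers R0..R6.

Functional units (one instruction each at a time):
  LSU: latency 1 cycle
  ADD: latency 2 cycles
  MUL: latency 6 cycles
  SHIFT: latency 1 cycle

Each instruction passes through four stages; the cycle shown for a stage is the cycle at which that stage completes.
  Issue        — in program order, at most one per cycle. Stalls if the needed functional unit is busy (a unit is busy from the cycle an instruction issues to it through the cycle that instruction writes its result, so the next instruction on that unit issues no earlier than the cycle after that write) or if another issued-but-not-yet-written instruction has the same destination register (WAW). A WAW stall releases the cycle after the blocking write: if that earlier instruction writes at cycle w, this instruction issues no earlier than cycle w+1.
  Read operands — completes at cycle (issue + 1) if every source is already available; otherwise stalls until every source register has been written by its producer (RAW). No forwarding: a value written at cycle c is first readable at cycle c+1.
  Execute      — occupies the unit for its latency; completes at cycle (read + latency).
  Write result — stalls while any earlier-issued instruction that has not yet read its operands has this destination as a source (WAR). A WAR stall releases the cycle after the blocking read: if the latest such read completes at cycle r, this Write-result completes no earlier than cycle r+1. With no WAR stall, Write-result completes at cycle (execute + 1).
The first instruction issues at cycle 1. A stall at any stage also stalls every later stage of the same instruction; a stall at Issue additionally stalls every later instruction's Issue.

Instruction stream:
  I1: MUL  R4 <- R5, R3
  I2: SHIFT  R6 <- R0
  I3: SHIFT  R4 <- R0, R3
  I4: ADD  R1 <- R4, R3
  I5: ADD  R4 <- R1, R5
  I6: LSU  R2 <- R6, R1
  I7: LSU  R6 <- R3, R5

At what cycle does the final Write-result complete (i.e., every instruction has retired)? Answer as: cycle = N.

c1: I1 issues→MUL
c2: I1 reads; I2 issues→SHIFT
c3: I2 reads
c4: I2 exec-done
c5: I2 writes R6
c8: I1 exec-done
c9: I1 writes R4
c10: I3 issues→SHIFT
c11: I3 reads; I4 issues→ADD
c12: I3 exec-done
c13: I3 writes R4
c14: I4 reads
c16: I4 exec-done
c17: I4 writes R1
c18: I5 issues→ADD
c19: I5 reads; I6 issues→LSU
c20: I6 reads
c21: I5 exec-done; I6 exec-done
c22: I5 writes R4; I6 writes R2
c23: I7 issues→LSU
c24: I7 reads
c25: I7 exec-done
c26: I7 writes R6

cycle = 26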